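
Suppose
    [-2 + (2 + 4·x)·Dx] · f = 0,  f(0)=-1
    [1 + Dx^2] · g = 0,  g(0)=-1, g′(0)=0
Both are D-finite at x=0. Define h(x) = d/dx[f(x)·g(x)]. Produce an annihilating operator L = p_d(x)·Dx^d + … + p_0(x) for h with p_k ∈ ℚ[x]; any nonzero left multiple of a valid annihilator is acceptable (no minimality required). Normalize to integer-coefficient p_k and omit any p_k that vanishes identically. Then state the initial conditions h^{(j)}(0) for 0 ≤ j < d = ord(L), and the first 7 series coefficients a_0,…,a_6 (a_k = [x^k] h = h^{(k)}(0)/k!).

L = (2 + 12·x + 16·x^2 + 8·x^3 + 4·x^4) + (1 - 6·x^2 - 4·x^3)·Dx + (1 + 5·x + 9·x^2 + 8·x^3 + 4·x^4)·Dx^2  (order 2).
h: a_k = 1, -2, 0, -4/3, 10/3, -92/15, 518/45, …
ICs: h(0) = 1, h′(0) = -2.

f: a_k = -1, -1, 1/2, -1/2, 5/8, -7/8, 21/16, …
g: a_k = -1, 0, 1/2, 0, -1/24, 0, 1/720, …
h₀=f·g: eliminate ⇒ L₀, order ≤ 1·2.
h₀' ⇒ L via d/dx closure of L₀.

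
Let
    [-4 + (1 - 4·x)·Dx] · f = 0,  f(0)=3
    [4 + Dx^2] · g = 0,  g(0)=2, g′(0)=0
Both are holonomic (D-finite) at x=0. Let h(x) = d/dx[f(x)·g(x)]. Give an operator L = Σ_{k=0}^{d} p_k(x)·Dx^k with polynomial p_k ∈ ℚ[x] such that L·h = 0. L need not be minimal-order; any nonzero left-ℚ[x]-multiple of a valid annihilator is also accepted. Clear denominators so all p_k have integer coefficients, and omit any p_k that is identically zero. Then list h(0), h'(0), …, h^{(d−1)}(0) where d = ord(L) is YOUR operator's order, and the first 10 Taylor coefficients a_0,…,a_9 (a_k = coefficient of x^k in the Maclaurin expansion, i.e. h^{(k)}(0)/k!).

f: a_k = 3, 12, 48, 192, 768, 3072, 12288, 49152, 196608, 786432, …
g: a_k = 2, 0, -4, 0, 4/3, 0, -8/45, 0, 4/315, 0, …
h₀=f·g: eliminate ⇒ L₀, order ≤ 1·2.
Differentiate: ansatz ord ≤ ord L₀ ⇒ L.
L = (-28 - 32·x + 64·x^2) + (-8 + 32·x)·Dx + (1 - 8·x + 16·x^2)·Dx^2  (order 2).
h: a_k = 24, 168, 1008, 5392, 26960, 647024/5, 9058336/15, 289866784/105, 434800176/35, 52176021104/945, …
ICs: h(0) = 24, h′(0) = 168.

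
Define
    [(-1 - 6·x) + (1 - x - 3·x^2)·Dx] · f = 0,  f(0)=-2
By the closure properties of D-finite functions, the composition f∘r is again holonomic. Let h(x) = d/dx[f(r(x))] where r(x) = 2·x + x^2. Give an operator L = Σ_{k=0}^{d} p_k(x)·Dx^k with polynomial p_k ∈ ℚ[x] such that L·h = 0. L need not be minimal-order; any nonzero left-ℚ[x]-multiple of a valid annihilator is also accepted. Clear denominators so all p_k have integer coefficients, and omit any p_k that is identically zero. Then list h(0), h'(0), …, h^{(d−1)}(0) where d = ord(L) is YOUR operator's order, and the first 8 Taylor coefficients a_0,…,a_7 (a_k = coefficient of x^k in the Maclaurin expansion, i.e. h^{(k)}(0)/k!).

L = (17 + 114·x + 597·x^2 + 1260·x^3 + 1215·x^4 + 540·x^5 + 90·x^6) + (-1 - 11·x + 21·x^2 + 211·x^3 + 405·x^4 + 333·x^5 + 126·x^6 + 18·x^7)·Dx  (order 1).
h: a_k = -4, -68, -432, -3136, -19300, -118452, -696528, -4034608, …
ICs: h(0) = -4.

f: a_k = -2, -2, -8, -14, -38, -80, -194, -434, …
L₀ from L_f via x↦r, Dx↦r'^{-1}Dx.
Derive L from L₀ (diff closure).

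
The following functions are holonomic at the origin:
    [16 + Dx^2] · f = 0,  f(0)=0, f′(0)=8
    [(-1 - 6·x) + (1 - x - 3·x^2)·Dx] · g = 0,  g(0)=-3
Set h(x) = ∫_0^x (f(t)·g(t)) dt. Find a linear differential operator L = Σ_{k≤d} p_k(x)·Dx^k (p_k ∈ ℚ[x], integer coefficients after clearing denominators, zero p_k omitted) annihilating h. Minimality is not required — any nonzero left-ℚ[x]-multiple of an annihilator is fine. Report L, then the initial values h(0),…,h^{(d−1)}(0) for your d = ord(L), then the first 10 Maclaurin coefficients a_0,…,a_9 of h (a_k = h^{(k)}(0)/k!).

L = (-10 + 16·x + 48·x^2)·Dx + (2 + 12·x)·Dx^2 + (-1 + x + 3·x^2)·Dx^3  (order 3).
h: a_k = 0, 0, -12, -8, -8, -104/5, -628/15, -2816/35, -17027/105, -313624/945, …
ICs: h(0) = 0, h′(0) = 0, h′′(0) = -24.

f: a_k = 0, 8, 0, -64/3, 0, 256/15, 0, -2048/315, 0, 4096/2835, …
g: a_k = -3, -3, -12, -21, -57, -120, -291, -651, -1524, -3477, …
L₀ := L_f ⊗_s L_g (sym. prod.), ord ≤ 2.
h=∫₀ˣh₀: take L = L₀·Dx.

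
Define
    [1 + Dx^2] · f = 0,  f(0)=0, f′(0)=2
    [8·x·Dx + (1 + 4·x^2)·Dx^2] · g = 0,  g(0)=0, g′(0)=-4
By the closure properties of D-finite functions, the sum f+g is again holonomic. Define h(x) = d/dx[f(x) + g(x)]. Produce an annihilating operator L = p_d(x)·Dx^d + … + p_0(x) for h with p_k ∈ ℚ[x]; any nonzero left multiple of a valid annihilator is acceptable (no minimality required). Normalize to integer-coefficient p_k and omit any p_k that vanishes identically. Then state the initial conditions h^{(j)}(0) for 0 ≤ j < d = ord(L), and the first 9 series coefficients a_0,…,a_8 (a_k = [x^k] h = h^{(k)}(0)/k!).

f: a_k = 0, 2, 0, -1/3, 0, 1/60, 0, -1/2520, 0, …
g: a_k = 0, -4, 0, 16/3, 0, -64/5, 0, 256/7, 0, …
L₀ := lclm(L_f,L_g); ord L₀ ≤ 2+2.
Derive L from L₀ (diff closure).
L = (-376·x + 1600·x^3 + 128·x^5) + (-7 + 76·x^2 + 432·x^4 + 64·x^6)·Dx + (-376·x + 1600·x^3 + 128·x^5)·Dx^2 + (-7 + 76·x^2 + 432·x^4 + 64·x^6)·Dx^3  (order 3).
h: a_k = -2, 0, 15, 0, -767/12, 0, 92159/360, 0, -20643839/20160, …
ICs: h(0) = -2, h′(0) = 0, h′′(0) = 30.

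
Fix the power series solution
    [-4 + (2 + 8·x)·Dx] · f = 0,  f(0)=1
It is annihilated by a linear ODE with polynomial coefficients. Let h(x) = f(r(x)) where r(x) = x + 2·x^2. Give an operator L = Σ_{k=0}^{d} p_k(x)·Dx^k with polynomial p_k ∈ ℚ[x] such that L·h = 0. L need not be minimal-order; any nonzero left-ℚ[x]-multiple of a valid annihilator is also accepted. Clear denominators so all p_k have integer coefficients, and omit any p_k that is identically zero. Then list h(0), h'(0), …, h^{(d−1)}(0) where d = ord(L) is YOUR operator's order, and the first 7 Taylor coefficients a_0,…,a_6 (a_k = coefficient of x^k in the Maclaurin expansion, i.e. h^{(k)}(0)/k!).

L = (-2 - 8·x) + (1 + 4·x + 8·x^2)·Dx  (order 1).
h: a_k = 1, 2, 2, -4, 6, -4, -12, …
ICs: h(0) = 1.

f: a_k = 1, 2, -2, 4, -10, 28, -84, …
Substitute x→r, Dx→(1/r')Dx; clear ⇒ L₀.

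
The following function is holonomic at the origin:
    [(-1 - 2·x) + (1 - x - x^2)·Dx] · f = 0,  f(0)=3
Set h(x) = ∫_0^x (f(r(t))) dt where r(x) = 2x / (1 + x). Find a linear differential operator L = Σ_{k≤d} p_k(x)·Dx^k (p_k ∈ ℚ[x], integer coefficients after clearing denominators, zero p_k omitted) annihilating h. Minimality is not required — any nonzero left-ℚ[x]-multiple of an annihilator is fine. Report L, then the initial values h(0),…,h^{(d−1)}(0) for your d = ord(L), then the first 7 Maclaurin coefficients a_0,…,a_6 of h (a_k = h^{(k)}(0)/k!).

L = (2 + 10·x)·Dx + (-1 - x + 5·x^2 + 5·x^3)·Dx^2  (order 2).
h: a_k = 0, 3, 3, 6, 15/2, 18, 25, …
ICs: h(0) = 0, h′(0) = 3.

f: a_k = 3, 3, 6, 9, 15, 24, 39, …
h₀=f(r): pull back L_f along r ⇒ L₀.
Integrate: L := L₀·Dx.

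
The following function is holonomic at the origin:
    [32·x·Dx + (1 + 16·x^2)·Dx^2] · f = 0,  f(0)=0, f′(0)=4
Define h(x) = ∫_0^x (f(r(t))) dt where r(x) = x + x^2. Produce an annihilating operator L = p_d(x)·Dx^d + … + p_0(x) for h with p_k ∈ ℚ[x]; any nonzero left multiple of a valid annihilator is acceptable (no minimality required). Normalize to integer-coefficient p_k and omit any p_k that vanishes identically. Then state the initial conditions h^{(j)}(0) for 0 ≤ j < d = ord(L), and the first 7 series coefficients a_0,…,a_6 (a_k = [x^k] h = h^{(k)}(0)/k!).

L = (-2 + 32·x + 128·x^2 + 192·x^3 + 96·x^4)·Dx^2 + (1 + 2·x + 16·x^2 + 64·x^3 + 80·x^4 + 32·x^5)·Dx^3  (order 3).
h: a_k = 0, 0, 2, 4/3, -16/3, -64/5, 352/15, …
ICs: h(0) = 0, h′(0) = 0, h′′(0) = 4.

f: a_k = 0, 4, 0, -64/3, 0, 1024/5, 0, …
f∘r: x↦r, Dx↦Dx/r' in L_f ⇒ L₀.
h=∫₀ˣh₀: take L = L₀·Dx.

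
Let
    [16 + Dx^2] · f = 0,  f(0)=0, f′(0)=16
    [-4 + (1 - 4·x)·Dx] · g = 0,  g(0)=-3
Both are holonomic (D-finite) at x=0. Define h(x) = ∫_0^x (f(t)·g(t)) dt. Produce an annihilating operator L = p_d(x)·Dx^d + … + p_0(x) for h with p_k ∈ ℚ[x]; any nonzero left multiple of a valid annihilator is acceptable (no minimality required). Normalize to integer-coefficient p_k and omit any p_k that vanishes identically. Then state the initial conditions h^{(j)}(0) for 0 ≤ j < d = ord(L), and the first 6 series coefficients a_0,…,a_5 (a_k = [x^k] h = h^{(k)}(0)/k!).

f: a_k = 0, 16, 0, -128/3, 0, 512/15, …
g: a_k = -3, -12, -48, -192, -768, -3072, …
L₀ := L_f ⊗_s L_g (sym. prod.), ord ≤ 2.
h=∫₀ˣh₀: take L = L₀·Dx.
L = (-16 + 64·x)·Dx + 8·Dx^2 + (-1 + 4·x)·Dx^3  (order 3).
h: a_k = 0, 0, -24, -64, -160, -512, …
ICs: h(0) = 0, h′(0) = 0, h′′(0) = -48.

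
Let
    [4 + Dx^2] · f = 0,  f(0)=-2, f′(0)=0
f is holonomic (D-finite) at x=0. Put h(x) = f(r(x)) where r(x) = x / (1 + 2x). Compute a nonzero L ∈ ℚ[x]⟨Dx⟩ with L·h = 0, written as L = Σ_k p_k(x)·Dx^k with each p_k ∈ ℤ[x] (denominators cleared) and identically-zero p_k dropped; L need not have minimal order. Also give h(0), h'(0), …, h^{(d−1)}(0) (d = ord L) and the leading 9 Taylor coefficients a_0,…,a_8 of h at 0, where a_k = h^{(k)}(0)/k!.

L = 4 + (4 + 24·x + 48·x^2 + 32·x^3)·Dx + (1 + 8·x + 24·x^2 + 32·x^3 + 16·x^4)·Dx^2  (order 2).
h: a_k = -2, 0, 4, -16, 140/3, -352/3, 12008/45, -2784/5, 66796/63, …
ICs: h(0) = -2, h′(0) = 0.

f: a_k = -2, 0, 4, 0, -4/3, 0, 8/45, 0, -4/315, …
f∘r: x↦r, Dx↦Dx/r' in L_f ⇒ L₀.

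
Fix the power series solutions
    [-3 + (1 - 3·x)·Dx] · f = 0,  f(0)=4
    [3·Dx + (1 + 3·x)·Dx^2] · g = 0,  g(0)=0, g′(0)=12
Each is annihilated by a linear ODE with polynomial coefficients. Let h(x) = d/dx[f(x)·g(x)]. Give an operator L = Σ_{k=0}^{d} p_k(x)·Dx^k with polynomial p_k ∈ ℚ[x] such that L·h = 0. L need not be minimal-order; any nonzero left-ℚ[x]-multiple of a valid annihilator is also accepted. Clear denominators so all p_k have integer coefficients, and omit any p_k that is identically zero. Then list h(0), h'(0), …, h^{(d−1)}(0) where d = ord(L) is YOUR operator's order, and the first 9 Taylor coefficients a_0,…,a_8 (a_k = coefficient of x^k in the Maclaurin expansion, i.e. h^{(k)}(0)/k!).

L = 36 + (3 + 45·x)·Dx + (-1 + 9·x^2)·Dx^2  (order 2).
h: a_k = 48, 144, 1080, 3024, 15228, 215784/5, 930204/5, 18650736/35, 73968714/35, …
ICs: h(0) = 48, h′(0) = 144.

f: a_k = 4, 12, 36, 108, 324, 972, 2916, 8748, 26244, …
g: a_k = 0, 12, -18, 36, -81, 972/5, -486, 8748/7, -6561/2, …
Product ⇒ symmetric product L₀, ord ≤ 2.
h=h₀': d/dx-closure on L₀ ⇒ L.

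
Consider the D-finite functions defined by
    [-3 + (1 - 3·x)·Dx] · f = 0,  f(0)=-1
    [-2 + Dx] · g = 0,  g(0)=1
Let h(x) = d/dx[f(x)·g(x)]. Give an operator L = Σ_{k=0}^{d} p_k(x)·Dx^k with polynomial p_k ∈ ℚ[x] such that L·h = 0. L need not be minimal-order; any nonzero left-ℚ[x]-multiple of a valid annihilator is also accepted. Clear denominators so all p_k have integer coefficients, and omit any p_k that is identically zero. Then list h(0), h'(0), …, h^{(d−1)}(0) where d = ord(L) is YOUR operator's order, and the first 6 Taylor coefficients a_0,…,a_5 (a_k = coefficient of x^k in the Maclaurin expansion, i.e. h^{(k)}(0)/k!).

L = (34 - 60·x + 36·x^2) + (-5 + 21·x - 18·x^2)·Dx  (order 1).
h: a_k = -5, -34, -157, -1892/3, -7099/3, -25558/3, …
ICs: h(0) = -5.

f: a_k = -1, -3, -9, -27, -81, -243, …
g: a_k = 1, 2, 2, 4/3, 2/3, 4/15, …
f·g: L₀ = L_f ⊗_s L_g, ord ≤ 1·1.
Differentiate: ansatz ord ≤ ord L₀ ⇒ L.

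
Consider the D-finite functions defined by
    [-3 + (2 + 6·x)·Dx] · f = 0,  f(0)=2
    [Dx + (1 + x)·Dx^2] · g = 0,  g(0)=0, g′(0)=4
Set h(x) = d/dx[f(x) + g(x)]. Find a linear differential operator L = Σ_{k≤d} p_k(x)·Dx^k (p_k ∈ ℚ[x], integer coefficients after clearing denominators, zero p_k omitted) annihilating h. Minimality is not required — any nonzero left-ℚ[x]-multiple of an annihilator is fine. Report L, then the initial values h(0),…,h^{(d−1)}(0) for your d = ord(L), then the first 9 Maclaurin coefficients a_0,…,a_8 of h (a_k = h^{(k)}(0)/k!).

L = (-15 + 9·x) + (-19 - 6·x + 45·x^2)·Dx + (-2 - 2·x + 18·x^2 + 18·x^3)·Dx^2  (order 2).
h: a_k = 7, -17/2, 113/8, -469/16, 9017/128, -46951/256, 509293/1024, -2822861/2048, 126791177/32768, …
ICs: h(0) = 7, h′(0) = -17/2.

f: a_k = 2, 3, -9/4, 27/8, -405/64, 1701/128, -15309/512, 72171/1024, -2814669/16384, …
g: a_k = 0, 4, -2, 4/3, -1, 4/5, -2/3, 4/7, -1/2, …
h₀=f+g: left-lcm gives L₀, ord ≤ 3.
Derive L from L₀ (diff closure).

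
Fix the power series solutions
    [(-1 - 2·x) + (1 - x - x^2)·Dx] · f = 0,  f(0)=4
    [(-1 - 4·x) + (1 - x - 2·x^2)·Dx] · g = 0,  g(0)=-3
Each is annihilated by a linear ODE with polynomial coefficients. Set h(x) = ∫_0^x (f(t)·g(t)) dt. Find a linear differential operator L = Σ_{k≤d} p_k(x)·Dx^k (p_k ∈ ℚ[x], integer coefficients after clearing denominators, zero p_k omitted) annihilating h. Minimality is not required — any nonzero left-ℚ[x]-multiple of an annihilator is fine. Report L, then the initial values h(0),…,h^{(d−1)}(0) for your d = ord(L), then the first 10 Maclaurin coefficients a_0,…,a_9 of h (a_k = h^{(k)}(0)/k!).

f: a_k = 4, 4, 8, 12, 20, 32, 52, 84, 136, 220, …
g: a_k = -3, -3, -9, -15, -33, -63, -129, -255, -513, -1023, …
L₀ := L_f ⊗_s L_g (sym. prod.), ord ≤ 1.
h=∫₀ˣh₀: take L = L₀·Dx.
L = (-2 - 4·x + 9·x^2 + 8·x^3)·Dx + (1 - 2·x - 2·x^2 + 3·x^3 + 2·x^4)·Dx^2  (order 2).
h: a_k = 0, -12, -12, -24, -39, -72, -128, -1644/7, -429, -792, …
ICs: h(0) = 0, h′(0) = -12.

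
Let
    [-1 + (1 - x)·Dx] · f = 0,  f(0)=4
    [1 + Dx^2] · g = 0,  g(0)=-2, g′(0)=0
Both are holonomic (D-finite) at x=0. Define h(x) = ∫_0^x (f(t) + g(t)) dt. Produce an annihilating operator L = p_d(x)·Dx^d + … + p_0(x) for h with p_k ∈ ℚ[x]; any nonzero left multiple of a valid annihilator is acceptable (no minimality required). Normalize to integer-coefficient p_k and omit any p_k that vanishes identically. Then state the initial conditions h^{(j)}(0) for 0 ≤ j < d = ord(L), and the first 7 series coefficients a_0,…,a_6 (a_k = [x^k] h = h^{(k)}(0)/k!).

f: a_k = 4, 4, 4, 4, 4, 4, 4, …
g: a_k = -2, 0, 1, 0, -1/12, 0, 1/360, …
f+g: L₀ = lclm(L_f,L_g), ord ≤ 1+2.
h=∫₀ˣh₀: take L = L₀·Dx.
L = (7 - 2·x + x^2)·Dx + (-3 + 5·x - 3·x^2 + x^3)·Dx^2 + (7 - 2·x + x^2)·Dx^3 + (-3 + 5·x - 3·x^2 + x^3)·Dx^4  (order 4).
h: a_k = 0, 2, 2, 5/3, 1, 47/60, 2/3, …
ICs: h(0) = 0, h′(0) = 2, h′′(0) = 4, h′′′(0) = 10.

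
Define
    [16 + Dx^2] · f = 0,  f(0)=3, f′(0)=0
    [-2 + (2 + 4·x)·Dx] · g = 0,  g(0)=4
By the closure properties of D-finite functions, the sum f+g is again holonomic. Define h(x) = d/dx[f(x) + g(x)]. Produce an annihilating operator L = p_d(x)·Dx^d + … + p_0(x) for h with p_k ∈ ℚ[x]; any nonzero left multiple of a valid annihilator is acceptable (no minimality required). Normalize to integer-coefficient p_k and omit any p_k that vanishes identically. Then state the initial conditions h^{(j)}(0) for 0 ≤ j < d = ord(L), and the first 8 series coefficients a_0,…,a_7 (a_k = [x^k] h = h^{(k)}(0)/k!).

L = (-496 - 1024·x - 1024·x^2) + (-304 - 1632·x - 3072·x^2 - 2048·x^3)·Dx + (-31 - 64·x - 64·x^2)·Dx^2 + (-19 - 102·x - 192·x^2 - 128·x^3)·Dx^3  (order 3).
h: a_k = 4, -52, 6, 118, 35/2, -1339/10, 231/4, -28661/420, …
ICs: h(0) = 4, h′(0) = -52, h′′(0) = 12.

f: a_k = 3, 0, -24, 0, 32, 0, -256/15, 0, …
g: a_k = 4, 4, -2, 2, -5/2, 7/2, -21/4, 33/4, …
L₀ := lclm(L_f,L_g); ord L₀ ≤ 2+1.
Derive L from L₀ (diff closure).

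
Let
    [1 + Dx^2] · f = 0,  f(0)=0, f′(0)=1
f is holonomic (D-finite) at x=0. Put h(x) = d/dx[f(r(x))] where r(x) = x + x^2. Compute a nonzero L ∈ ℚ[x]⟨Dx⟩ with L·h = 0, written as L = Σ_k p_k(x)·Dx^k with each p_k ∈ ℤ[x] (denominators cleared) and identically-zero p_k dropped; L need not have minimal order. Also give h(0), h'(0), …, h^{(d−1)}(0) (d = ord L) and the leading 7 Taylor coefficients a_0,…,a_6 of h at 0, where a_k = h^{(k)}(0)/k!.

L = (13 + 8·x + 24·x^2 + 32·x^3 + 16·x^4) + (-6 - 12·x)·Dx + (1 + 4·x + 4·x^2)·Dx^2  (order 2).
h: a_k = 1, 2, -1/2, -2, -59/24, -3/4, 419/720, …
ICs: h(0) = 1, h′(0) = 2.

f: a_k = 0, 1, 0, -1/6, 0, 1/120, 0, …
h₀=f(r): pull back L_f along r ⇒ L₀.
Derive L from L₀ (diff closure).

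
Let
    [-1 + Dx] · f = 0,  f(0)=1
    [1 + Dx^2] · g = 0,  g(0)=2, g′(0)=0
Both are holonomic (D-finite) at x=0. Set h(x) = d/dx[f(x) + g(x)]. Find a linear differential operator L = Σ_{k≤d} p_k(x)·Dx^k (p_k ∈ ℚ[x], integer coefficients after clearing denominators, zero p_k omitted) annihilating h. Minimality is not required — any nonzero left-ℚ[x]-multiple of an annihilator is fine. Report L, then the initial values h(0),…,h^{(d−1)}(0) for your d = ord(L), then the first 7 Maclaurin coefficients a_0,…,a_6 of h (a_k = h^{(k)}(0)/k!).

L = 1 - Dx + Dx^2 - Dx^3  (order 3).
h: a_k = 1, -1, 1/2, 1/2, 1/24, -1/120, 1/720, …
ICs: h(0) = 1, h′(0) = -1, h′′(0) = 1.

f: a_k = 1, 1, 1/2, 1/6, 1/24, 1/120, 1/720, …
g: a_k = 2, 0, -1, 0, 1/12, 0, -1/360, …
f+g: L₀ = lclm(L_f,L_g), ord ≤ 1+2.
Differentiate: ansatz ord ≤ ord L₀ ⇒ L.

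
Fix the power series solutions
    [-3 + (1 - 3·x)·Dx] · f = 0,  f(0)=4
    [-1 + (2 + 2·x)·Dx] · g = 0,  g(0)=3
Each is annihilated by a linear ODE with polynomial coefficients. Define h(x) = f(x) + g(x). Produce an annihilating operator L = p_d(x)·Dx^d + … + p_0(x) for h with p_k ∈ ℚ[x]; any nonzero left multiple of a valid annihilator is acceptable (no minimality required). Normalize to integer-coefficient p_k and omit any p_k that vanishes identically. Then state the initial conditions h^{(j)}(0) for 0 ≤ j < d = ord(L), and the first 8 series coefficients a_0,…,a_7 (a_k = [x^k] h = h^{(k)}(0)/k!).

f: a_k = 4, 12, 36, 108, 324, 972, 2916, 8748, …
g: a_k = 3, 3/2, -3/8, 3/16, -15/128, 21/256, -63/1024, 99/2048, …
h₀=f+g: left-lcm gives L₀, ord ≤ 2.
L = (-39 - 27·x) + (73 + 138·x + 81·x^2)·Dx + (-10 + 2·x + 66·x^2 + 54·x^3)·Dx^2  (order 2).
h: a_k = 7, 27/2, 285/8, 1731/16, 41457/128, 248853/256, 2985921/1024, 17916003/2048, …
ICs: h(0) = 7, h′(0) = 27/2.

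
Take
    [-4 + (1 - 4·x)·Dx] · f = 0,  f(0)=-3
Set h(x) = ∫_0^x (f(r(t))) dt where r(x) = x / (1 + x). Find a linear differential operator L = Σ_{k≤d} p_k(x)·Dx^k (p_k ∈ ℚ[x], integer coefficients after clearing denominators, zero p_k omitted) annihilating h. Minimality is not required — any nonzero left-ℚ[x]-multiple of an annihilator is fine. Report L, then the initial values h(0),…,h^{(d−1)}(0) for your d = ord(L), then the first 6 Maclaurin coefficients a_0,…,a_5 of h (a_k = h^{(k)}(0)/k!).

L = 4·Dx + (-1 + 2·x + 3·x^2)·Dx^2  (order 2).
h: a_k = 0, -3, -6, -12, -27, -324/5, …
ICs: h(0) = 0, h′(0) = -3.

f: a_k = -3, -12, -48, -192, -768, -3072, …
f∘r: x↦r, Dx↦Dx/r' in L_f ⇒ L₀.
∫: right-multiply L₀ by Dx.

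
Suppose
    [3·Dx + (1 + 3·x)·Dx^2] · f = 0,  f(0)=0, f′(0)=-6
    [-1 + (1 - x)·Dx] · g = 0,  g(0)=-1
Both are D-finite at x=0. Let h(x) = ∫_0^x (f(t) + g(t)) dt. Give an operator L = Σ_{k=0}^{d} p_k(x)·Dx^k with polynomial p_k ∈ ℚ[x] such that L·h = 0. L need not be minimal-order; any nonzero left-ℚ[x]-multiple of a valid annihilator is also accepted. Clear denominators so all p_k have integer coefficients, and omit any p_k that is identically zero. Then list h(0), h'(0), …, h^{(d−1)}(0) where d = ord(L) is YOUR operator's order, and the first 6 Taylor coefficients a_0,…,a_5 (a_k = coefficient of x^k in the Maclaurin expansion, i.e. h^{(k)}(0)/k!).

L = (-54 - 18·x)·Dx^2 + (12 - 72·x - 36·x^2)·Dx^3 + (5 + 13·x - 9·x^2 - 9·x^3)·Dx^4  (order 4).
h: a_k = 0, -1, -7/2, 8/3, -19/4, 79/10, …
ICs: h(0) = 0, h′(0) = -1, h′′(0) = -7, h′′′(0) = 16.

f: a_k = 0, -6, 9, -18, 81/2, -486/5, …
g: a_k = -1, -1, -1, -1, -1, -1, …
Weyl lclm of L_f,L_g ⇒ L₀ (ord ≤ 3).
h=∫₀ˣh₀: take L = L₀·Dx.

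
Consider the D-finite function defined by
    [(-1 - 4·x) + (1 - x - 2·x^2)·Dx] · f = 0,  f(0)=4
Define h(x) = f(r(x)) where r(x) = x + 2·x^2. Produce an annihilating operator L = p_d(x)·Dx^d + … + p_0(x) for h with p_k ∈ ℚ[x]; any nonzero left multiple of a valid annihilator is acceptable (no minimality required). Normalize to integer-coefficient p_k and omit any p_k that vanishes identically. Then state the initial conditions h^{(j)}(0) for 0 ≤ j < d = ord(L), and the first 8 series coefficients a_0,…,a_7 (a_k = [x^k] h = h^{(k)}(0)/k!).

L = (1 + 8·x + 24·x^2 + 32·x^3) + (-1 + x + 4·x^2 + 8·x^3 + 8·x^4)·Dx  (order 1).
h: a_k = 4, 4, 20, 68, 212, 676, 2228, 7172, …
ICs: h(0) = 4.

f: a_k = 4, 4, 12, 20, 44, 84, 172, 340, …
Substitute x→r, Dx→(1/r')Dx; clear ⇒ L₀.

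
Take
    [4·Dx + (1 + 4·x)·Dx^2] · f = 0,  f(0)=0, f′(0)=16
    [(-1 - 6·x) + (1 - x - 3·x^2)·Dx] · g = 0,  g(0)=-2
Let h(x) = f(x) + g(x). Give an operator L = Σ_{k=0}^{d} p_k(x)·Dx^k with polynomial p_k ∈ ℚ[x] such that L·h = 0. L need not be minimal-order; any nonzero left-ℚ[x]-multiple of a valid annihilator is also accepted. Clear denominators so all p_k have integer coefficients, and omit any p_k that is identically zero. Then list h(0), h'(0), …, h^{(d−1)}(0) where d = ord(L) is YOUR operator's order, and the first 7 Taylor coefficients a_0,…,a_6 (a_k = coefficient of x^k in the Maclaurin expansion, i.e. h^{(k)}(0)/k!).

f: a_k = 0, 16, -32, 256/3, -256, 4096/5, -8192/3, …
g: a_k = -2, -2, -8, -14, -38, -80, -194, …
f+g: L₀ = lclm(L_f,L_g), ord ≤ 2+1.
L = (-212 - 1072·x - 3144·x^2 - 2160·x^3 - 2592·x^4)·Dx + (-5 - 248·x - 1922·x^2 - 4308·x^3 - 4464·x^4 - 4320·x^5)·Dx^2 + (6 + 53·x + 108·x^2 - 110·x^3 - 519·x^4 - 1044·x^5 - 864·x^6)·Dx^3  (order 3).
h: a_k = -2, 14, -40, 214/3, -294, 3696/5, -8774/3, …
ICs: h(0) = -2, h′(0) = 14, h′′(0) = -80.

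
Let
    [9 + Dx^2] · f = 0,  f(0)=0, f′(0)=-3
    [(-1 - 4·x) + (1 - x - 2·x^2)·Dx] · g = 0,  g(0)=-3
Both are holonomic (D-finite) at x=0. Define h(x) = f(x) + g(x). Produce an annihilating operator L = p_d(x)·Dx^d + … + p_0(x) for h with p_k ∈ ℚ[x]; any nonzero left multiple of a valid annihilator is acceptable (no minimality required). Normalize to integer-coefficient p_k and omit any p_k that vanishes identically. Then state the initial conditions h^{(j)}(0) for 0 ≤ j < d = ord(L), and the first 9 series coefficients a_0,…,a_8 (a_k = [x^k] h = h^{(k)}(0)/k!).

L = (-117 - 486·x - 135·x^2 - 360·x^3 - 540·x^4 - 432·x^5) + (45 - 63·x - 81·x^2 + 153·x^3 + 18·x^4 - 324·x^5 - 216·x^6)·Dx + (-13 - 54·x - 15·x^2 - 40·x^3 - 60·x^4 - 48·x^5)·Dx^2 + (5 - 7·x - 9·x^2 + 17·x^3 + 2·x^4 - 36·x^5 - 24·x^6)·Dx^3  (order 3).
h: a_k = -3, -6, -9, -21/2, -33, -2601/40, -129, -142557/560, -513, …
ICs: h(0) = -3, h′(0) = -6, h′′(0) = -18.

f: a_k = 0, -3, 0, 9/2, 0, -81/40, 0, 243/560, 0, …
g: a_k = -3, -3, -9, -15, -33, -63, -129, -255, -513, …
Sum ⇒ L₀ = lclm(L_f,L_g) in ℚ(x)⟨Dx⟩.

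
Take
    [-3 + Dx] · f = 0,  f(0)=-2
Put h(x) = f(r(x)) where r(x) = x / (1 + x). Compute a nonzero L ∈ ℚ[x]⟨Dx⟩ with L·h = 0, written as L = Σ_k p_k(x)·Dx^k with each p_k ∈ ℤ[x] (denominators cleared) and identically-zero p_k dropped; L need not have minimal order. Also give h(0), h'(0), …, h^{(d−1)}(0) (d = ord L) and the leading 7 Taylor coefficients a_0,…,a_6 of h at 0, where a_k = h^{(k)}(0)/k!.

L = -3 + (1 + 2·x + x^2)·Dx  (order 1).
h: a_k = -2, -6, -3, 3, -3/4, -21/20, 69/40, …
ICs: h(0) = -2.

f: a_k = -2, -6, -9, -9, -27/4, -81/20, -81/40, …
L₀ from L_f via x↦r, Dx↦r'^{-1}Dx.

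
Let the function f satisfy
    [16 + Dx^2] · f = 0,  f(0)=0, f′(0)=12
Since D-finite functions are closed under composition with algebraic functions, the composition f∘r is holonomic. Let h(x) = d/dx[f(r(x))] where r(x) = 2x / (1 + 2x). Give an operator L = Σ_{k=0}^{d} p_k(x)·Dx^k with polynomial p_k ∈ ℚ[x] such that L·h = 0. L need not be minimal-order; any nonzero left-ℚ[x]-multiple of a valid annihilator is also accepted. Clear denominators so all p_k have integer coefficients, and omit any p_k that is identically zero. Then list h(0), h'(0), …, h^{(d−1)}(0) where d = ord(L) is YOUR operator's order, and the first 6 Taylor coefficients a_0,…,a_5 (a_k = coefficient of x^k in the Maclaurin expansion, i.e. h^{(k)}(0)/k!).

L = (88 + 96·x + 96·x^2) + (12 + 72·x + 144·x^2 + 96·x^3)·Dx + (1 + 8·x + 24·x^2 + 32·x^3 + 16·x^4)·Dx^2  (order 2).
h: a_k = 24, -96, -480, 5376, -24704, 69120, …
ICs: h(0) = 24, h′(0) = -96.

f: a_k = 0, 12, 0, -32, 0, 128/5, …
Substitute x→r, Dx→(1/r')Dx; clear ⇒ L₀.
h=h₀': d/dx-closure on L₀ ⇒ L.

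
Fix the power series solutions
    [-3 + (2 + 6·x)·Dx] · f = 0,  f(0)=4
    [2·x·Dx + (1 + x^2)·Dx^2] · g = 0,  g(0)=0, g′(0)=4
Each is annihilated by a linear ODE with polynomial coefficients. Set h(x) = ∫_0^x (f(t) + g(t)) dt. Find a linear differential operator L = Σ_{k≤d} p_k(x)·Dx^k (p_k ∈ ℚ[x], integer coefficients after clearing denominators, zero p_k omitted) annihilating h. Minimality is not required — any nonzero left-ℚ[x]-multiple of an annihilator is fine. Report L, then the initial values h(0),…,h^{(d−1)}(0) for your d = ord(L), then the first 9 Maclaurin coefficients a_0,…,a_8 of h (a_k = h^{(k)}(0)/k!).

L = (-12 - 90·x + 36·x^2 + 54·x^3)·Dx^2 + (-35 - 48·x - 102·x^2 + 144·x^3 + 189·x^4)·Dx^3 + (-6 - 10·x + 36·x^2 + 44·x^3 + 42·x^4 + 54·x^5)·Dx^4  (order 4).
h: a_k = 0, 4, 5, -3/2, 65/48, -81/32, 8761/1920, -2187/256, 503149/28672, …
ICs: h(0) = 0, h′(0) = 4, h′′(0) = 10, h′′′(0) = -9.

f: a_k = 4, 6, -9/2, 27/4, -405/32, 1701/64, -15309/256, 72171/512, -2814669/8192, …
g: a_k = 0, 4, 0, -4/3, 0, 4/5, 0, -4/7, 0, …
L₀ := lclm(L_f,L_g); ord L₀ ≤ 1+2.
Integrate: L := L₀·Dx.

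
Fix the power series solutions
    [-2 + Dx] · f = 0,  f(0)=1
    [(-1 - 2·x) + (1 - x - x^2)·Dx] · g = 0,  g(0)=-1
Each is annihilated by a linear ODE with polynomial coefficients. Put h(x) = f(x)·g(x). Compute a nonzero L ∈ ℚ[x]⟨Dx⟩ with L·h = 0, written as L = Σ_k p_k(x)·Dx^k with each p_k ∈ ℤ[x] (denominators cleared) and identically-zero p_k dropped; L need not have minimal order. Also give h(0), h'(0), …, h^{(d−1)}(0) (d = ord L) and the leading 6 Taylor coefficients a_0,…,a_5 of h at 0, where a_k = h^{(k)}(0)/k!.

L = (3 - 2·x^2) + (-1 + x + x^2)·Dx  (order 1).
h: a_k = -1, -3, -6, -31/3, -17, -138/5, …
ICs: h(0) = -1.

f: a_k = 1, 2, 2, 4/3, 2/3, 4/15, …
g: a_k = -1, -1, -2, -3, -5, -8, …
h₀=f·g: eliminate ⇒ L₀, order ≤ 1·1.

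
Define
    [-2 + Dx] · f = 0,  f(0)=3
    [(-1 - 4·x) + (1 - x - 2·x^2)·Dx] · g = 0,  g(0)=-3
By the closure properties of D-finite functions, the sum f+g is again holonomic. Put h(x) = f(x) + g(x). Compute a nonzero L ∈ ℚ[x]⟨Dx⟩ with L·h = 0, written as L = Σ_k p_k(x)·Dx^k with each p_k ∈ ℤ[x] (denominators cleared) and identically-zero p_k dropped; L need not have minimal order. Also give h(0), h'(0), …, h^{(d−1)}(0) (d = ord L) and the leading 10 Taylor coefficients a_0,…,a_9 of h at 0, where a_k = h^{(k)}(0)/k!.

L = (8 + 12·x + 72·x^2 + 32·x^3) + (-2 - 20·x - 36·x^2 + 16·x^3 + 16·x^4)·Dx + (-1 + 7·x - 16·x^3 - 8·x^4)·Dx^2  (order 2).
h: a_k = 0, 3, -3, -11, -31, -311/5, -1931/15, -26767/105, -53863/105, -966731/945, …
ICs: h(0) = 0, h′(0) = 3.

f: a_k = 3, 6, 6, 4, 2, 4/5, 4/15, 8/105, 2/105, 4/945, …
g: a_k = -3, -3, -9, -15, -33, -63, -129, -255, -513, -1023, …
h₀=f+g: left-lcm gives L₀, ord ≤ 2.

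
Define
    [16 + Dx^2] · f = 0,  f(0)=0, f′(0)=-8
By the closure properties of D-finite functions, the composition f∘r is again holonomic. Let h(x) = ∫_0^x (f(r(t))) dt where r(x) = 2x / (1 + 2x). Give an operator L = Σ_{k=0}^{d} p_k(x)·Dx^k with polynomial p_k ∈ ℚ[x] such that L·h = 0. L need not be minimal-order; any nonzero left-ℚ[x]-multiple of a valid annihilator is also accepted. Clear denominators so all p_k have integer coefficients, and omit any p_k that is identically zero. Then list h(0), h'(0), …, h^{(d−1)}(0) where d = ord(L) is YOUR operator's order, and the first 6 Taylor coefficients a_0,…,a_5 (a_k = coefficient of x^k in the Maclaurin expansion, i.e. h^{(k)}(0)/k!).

L = 64·Dx + (4 + 24·x + 48·x^2 + 32·x^3)·Dx^2 + (1 + 8·x + 24·x^2 + 32·x^3 + 16·x^4)·Dx^3  (order 3).
h: a_k = 0, 0, -8, 32/3, 80/3, -896/5, …
ICs: h(0) = 0, h′(0) = 0, h′′(0) = -16.

f: a_k = 0, -8, 0, 64/3, 0, -256/15, …
L₀ from L_f via x↦r, Dx↦r'^{-1}Dx.
h=∫h₀ ⇒ L = L₀·Dx.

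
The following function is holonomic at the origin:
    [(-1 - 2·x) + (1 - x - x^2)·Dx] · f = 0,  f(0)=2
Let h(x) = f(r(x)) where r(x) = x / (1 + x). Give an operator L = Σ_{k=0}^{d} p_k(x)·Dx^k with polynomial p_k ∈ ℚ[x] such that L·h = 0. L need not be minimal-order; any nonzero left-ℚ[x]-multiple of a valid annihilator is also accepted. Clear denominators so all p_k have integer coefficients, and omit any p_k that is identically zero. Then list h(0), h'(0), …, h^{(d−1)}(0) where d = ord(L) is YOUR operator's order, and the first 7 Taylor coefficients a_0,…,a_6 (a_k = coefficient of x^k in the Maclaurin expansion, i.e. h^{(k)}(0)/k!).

L = (1 + 3·x) + (-1 - 2·x + x^3)·Dx  (order 1).
h: a_k = 2, 2, 2, 0, 2, -2, 4, …
ICs: h(0) = 2.

f: a_k = 2, 2, 4, 6, 10, 16, 26, …
Substitute x→r, Dx→(1/r')Dx; clear ⇒ L₀.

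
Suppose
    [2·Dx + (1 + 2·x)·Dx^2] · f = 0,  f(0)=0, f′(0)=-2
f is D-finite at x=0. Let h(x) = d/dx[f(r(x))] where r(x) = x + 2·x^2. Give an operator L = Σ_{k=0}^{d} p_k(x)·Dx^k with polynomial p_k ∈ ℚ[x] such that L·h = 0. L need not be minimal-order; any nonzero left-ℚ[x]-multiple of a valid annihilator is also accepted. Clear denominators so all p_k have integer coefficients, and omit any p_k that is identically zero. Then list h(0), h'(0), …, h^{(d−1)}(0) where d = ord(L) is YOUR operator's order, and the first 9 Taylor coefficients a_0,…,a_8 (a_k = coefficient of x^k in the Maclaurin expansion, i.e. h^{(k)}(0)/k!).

L = (-2 + 8·x + 16·x^2) + (1 + 6·x + 12·x^2 + 16·x^3)·Dx  (order 1).
h: a_k = -2, -4, 16, -16, -32, 128, -128, -256, 1024, …
ICs: h(0) = -2.

f: a_k = 0, -2, 2, -8/3, 4, -32/5, 32/3, -128/7, 32, …
Substitute x→r, Dx→(1/r')Dx; clear ⇒ L₀.
h₀' ⇒ L via d/dx closure of L₀.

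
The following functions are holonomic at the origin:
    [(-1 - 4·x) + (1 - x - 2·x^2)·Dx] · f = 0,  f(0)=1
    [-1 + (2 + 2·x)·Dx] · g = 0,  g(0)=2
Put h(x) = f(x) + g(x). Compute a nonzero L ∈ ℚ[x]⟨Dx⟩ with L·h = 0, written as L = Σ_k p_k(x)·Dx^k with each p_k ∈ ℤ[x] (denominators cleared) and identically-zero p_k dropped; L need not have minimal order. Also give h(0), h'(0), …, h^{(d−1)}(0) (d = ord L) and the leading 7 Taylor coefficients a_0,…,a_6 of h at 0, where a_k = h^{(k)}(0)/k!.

f: a_k = 1, 1, 3, 5, 11, 21, 43, …
g: a_k = 2, 1, -1/4, 1/8, -5/64, 7/128, -21/512, …
Sum ⇒ L₀ = lclm(L_f,L_g) in ℚ(x)⟨Dx⟩.
L = (-13 - 26·x - 40·x^2) + (25 + 69·x + 144·x^2 + 100·x^3)·Dx + (-2 - 20·x + 6·x^2 + 64·x^3 + 40·x^4)·Dx^2  (order 2).
h: a_k = 3, 2, 11/4, 41/8, 699/64, 2695/128, 21995/512, …
ICs: h(0) = 3, h′(0) = 2.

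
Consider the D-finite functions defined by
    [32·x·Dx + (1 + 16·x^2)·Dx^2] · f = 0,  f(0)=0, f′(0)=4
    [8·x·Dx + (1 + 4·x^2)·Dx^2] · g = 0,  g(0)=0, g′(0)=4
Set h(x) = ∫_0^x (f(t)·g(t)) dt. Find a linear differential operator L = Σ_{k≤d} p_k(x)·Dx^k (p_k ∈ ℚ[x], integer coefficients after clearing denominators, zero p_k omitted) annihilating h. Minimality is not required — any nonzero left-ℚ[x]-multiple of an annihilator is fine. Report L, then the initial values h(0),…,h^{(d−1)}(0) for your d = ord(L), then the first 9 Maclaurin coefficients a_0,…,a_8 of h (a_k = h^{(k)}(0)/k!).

L = (-1536·x - 51200·x^3 - 262144·x^5 + 655360·x^7 + 6291456·x^9)·Dx^2 + (-80 - 6592·x^2 - 92160·x^4 - 229376·x^6 + 2293760·x^8 + 9437184·x^10)·Dx^3 + (-160·x - 4480·x^3 - 30720·x^5 + 69632·x^7 + 1310720·x^9 + 3145728·x^11)·Dx^4 + (-1 - 40·x^2 - 464·x^4 + 29696·x^8 + 163840·x^10 + 262144·x^12)·Dx^5  (order 5).
h: a_k = 0, 0, 0, 16/3, 0, -64/3, 0, 44288/315, 0, …
ICs: h(0) = 0, h′(0) = 0, h′′(0) = 0, h′′′(0) = 32, h′′′′(0) = 0.

f: a_k = 0, 4, 0, -64/3, 0, 1024/5, 0, -16384/7, 0, …
g: a_k = 0, 4, 0, -16/3, 0, 64/5, 0, -256/7, 0, …
Sym-product of L_f,L_g gives L₀ (≤ ord 4).
∫: right-multiply L₀ by Dx.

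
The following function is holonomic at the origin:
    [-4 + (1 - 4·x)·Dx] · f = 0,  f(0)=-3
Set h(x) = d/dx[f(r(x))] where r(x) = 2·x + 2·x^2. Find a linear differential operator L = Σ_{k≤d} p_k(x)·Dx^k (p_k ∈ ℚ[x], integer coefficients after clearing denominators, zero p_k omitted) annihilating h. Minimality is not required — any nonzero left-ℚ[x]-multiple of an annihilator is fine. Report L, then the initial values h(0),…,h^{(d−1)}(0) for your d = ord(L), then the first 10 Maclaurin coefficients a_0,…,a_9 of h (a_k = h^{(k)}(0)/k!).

L = (18 + 48·x + 48·x^2) + (-1 + 6·x + 24·x^2 + 16·x^3)·Dx  (order 1).
h: a_k = -24, -432, -5760, -68352, -760320, -8119296, -84295680, -857309184, -8582823936, -84864860160, …
ICs: h(0) = -24.

f: a_k = -3, -12, -48, -192, -768, -3072, -12288, -49152, -196608, -786432, …
h₀=f(r): pull back L_f along r ⇒ L₀.
Differentiate: ansatz ord ≤ ord L₀ ⇒ L.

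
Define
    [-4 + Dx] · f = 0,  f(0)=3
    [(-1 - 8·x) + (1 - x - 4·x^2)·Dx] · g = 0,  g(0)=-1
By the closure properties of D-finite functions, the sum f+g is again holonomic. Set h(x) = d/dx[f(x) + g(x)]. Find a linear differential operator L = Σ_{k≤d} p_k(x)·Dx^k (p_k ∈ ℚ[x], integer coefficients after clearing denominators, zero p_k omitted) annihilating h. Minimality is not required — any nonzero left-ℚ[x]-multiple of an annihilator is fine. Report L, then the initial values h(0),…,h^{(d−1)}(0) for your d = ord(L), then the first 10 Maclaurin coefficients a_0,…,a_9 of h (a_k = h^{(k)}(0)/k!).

L = (28 + 848·x + 896·x^2 + 4608·x^3 + 3072·x^4) + (-19 - 192·x - 472·x^2 - 1152·x^3 + 640·x^4 + 1024·x^5)·Dx + (3 - 5·x + 62·x^2 - 352·x^4 - 256·x^5)·Dx^2  (order 2).
h: a_k = 11, 38, 69, 12, -197, -4918/5, -45281/15, -974504/105, -2765857/105, -71707858/945, …
ICs: h(0) = 11, h′(0) = 38.

f: a_k = 3, 12, 24, 32, 32, 128/5, 256/15, 1024/105, 512/105, 2048/945, …
g: a_k = -1, -1, -5, -9, -29, -65, -181, -441, -1165, -2929, …
h₀=f+g: left-lcm gives L₀, ord ≤ 2.
h₀' ⇒ L via d/dx closure of L₀.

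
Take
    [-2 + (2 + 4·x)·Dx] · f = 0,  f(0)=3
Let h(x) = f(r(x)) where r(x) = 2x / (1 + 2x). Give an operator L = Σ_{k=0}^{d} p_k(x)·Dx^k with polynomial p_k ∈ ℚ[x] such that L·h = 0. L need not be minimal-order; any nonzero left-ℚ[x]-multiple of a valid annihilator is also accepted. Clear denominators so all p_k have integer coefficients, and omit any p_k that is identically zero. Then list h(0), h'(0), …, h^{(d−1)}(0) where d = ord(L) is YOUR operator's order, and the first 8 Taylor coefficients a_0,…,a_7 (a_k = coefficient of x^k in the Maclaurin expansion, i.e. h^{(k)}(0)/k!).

L = -2 + (1 + 8·x + 12·x^2)·Dx  (order 1).
h: a_k = 3, 6, -18, 60, -222, 900, -3924, 18072, …
ICs: h(0) = 3.

f: a_k = 3, 3, -3/2, 3/2, -15/8, 21/8, -63/16, 99/16, …
Change of var in L_f (x↦r) gives L₀.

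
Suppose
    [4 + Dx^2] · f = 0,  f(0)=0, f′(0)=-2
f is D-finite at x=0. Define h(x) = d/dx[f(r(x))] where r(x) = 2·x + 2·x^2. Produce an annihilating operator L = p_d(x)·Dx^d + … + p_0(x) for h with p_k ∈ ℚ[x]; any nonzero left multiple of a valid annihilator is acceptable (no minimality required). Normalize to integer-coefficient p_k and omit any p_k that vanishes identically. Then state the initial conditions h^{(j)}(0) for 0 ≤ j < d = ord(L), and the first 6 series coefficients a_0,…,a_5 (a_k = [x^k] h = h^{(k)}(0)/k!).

L = (28 + 128·x + 384·x^2 + 512·x^3 + 256·x^4) + (-6 - 12·x)·Dx + (1 + 4·x + 4·x^2)·Dx^2  (order 2).
h: a_k = -4, -8, 32, 128, 352/3, -192, …
ICs: h(0) = -4, h′(0) = -8.

f: a_k = 0, -2, 0, 4/3, 0, -4/15, …
f∘r: x↦r, Dx↦Dx/r' in L_f ⇒ L₀.
Differentiate: ansatz ord ≤ ord L₀ ⇒ L.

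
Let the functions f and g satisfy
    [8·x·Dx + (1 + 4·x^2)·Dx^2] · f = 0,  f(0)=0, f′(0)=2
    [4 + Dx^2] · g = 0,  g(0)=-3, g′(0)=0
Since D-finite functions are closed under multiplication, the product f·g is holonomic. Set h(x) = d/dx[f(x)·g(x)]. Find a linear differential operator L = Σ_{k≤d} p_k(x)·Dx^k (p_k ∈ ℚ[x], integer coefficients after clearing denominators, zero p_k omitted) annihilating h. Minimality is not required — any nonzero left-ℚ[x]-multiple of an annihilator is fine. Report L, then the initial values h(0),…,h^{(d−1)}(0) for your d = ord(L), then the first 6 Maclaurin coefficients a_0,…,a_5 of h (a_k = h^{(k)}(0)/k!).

f: a_k = 0, 2, 0, -8/3, 0, 32/5, …
g: a_k = -3, 0, 6, 0, -2, 0, …
h₀=f·g: eliminate ⇒ L₀, order ≤ 2·2.
h₀' ⇒ L via d/dx closure of L₀.
L = (880 + 9408·x^2 + 59008·x^4 + 49152·x^6 + 24576·x^8 + 16384·x^10 + 32768·x^12) + (544·x + 9088·x^3 + 35840·x^5 + 40960·x^7 + 40960·x^9 + 32768·x^11)·Dx + (240 + 2720·x^2 + 17088·x^4 + 18944·x^6 + 16384·x^8 + 16384·x^10 + 16384·x^12)·Dx^2 + (136·x + 2272·x^3 + 8960·x^5 + 10240·x^7 + 10240·x^9 + 8192·x^11)·Dx^3 + (5 + 92·x^2 + 584·x^4 + 1664·x^6 + 2560·x^8 + 3072·x^10 + 2048·x^12)·Dx^4  (order 4).
h: a_k = -6, 0, 60, 0, -196, 0, …
ICs: h(0) = -6, h′(0) = 0, h′′(0) = 120, h′′′(0) = 0.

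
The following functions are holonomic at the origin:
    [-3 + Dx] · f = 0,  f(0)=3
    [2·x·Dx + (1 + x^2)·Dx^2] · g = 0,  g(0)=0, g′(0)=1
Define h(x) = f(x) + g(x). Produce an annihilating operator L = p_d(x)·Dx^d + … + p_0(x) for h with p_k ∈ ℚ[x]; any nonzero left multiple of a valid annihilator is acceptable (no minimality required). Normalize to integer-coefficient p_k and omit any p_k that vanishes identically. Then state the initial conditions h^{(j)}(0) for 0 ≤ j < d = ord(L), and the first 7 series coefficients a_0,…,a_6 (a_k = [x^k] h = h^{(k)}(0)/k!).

L = (6 - 18·x - 18·x^2 - 18·x^3)·Dx + (-11 - 12·x^2 - 9·x^4)·Dx^2 + (3 + 2·x + 6·x^2 + 2·x^3 + 3·x^4)·Dx^3  (order 3).
h: a_k = 3, 10, 27/2, 79/6, 81/8, 251/40, 243/80, …
ICs: h(0) = 3, h′(0) = 10, h′′(0) = 27.

f: a_k = 3, 9, 27/2, 27/2, 81/8, 243/40, 243/80, …
g: a_k = 0, 1, 0, -1/3, 0, 1/5, 0, …
h₀=f+g: left-lcm gives L₀, ord ≤ 3.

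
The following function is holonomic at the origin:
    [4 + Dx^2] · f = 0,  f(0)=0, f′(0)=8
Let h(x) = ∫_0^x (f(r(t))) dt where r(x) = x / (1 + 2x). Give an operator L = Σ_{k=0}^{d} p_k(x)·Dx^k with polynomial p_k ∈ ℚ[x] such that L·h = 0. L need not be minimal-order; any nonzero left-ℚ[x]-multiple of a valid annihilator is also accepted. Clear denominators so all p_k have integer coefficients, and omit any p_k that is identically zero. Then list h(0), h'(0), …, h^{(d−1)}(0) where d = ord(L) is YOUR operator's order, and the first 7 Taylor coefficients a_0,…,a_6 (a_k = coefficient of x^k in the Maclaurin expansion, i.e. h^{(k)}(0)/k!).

f: a_k = 0, 8, 0, -16/3, 0, 16/15, 0, …
f∘r: x↦r, Dx↦Dx/r' in L_f ⇒ L₀.
h=∫h₀ ⇒ L = L₀·Dx.
L = 4·Dx + (4 + 24·x + 48·x^2 + 32·x^3)·Dx^2 + (1 + 8·x + 24·x^2 + 32·x^3 + 16·x^4)·Dx^3  (order 3).
h: a_k = 0, 0, 4, -16/3, 20/3, -32/5, 8/45, …
ICs: h(0) = 0, h′(0) = 0, h′′(0) = 8.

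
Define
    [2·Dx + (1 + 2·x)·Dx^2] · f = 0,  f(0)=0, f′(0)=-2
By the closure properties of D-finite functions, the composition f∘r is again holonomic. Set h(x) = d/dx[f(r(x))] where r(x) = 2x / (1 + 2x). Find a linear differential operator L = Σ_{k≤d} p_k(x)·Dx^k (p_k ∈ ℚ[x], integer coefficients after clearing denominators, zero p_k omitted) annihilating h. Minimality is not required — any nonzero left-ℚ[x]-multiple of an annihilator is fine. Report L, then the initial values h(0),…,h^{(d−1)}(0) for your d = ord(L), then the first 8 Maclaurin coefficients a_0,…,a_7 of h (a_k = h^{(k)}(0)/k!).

L = (8 + 24·x) + (1 + 8·x + 12·x^2)·Dx  (order 1).
h: a_k = -4, 32, -208, 1280, -7744, 46592, -279808, 1679360, …
ICs: h(0) = -4.

f: a_k = 0, -2, 2, -8/3, 4, -32/5, 32/3, -128/7, …
L₀ from L_f via x↦r, Dx↦r'^{-1}Dx.
Derive L from L₀ (diff closure).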